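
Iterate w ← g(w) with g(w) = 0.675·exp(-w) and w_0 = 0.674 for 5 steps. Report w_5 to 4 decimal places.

w_1 = g(0.674000) = 0.344024
w_2 = g(0.344024) = 0.478515
w_3 = g(0.478515) = 0.418299
w_4 = g(0.418299) = 0.444261
w_5 = g(0.444261) = 0.432876

0.4329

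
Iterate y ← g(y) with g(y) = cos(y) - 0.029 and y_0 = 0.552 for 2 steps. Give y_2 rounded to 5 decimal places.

0.65141

y_1 = g(0.552000) = 0.822477
y_2 = g(0.822477) = 0.651408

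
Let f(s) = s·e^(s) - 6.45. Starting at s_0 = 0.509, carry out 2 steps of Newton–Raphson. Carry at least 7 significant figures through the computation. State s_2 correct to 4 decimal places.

f'(s) = (s + 1)·e^(s)
s_0 = 0.509000: f = -5.603214, f' = 2.510413 → s_1 = 0.509000 - (-5.603214)/(2.510413) = 2.740989
s_1 = 2.740989: f = 36.041668, f' = 57.993979 → s_2 = 2.740989 - (36.041668)/(57.993979) = 2.119517

2.1195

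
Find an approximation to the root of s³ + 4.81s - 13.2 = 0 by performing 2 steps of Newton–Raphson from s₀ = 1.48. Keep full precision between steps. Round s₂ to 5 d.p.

1.70831

Newton update: s ← s − f(s)/f'(s).
f'(s) = 3s² + 4.81
s_0 = 1.480000: f = -2.839408, f' = 11.381200 → s_1 = 1.480000 - (-2.839408)/(11.381200) = 1.729482
s_1 = 1.729482: f = 0.291880, f' = 13.783327 → s_2 = 1.729482 - (0.291880)/(13.783327) = 1.708306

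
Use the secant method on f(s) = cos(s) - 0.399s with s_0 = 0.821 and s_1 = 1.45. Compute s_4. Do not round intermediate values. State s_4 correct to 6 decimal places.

1.111370

f(s_0) = 0.353911, f(s_1) = -0.458047
s_2 = 1.450000 - (-0.458047)·(1.450000 - 0.821000)/(-0.458047 - (0.353911)) = 1.095164; f(s_2) = 0.020930
s_3 = 1.095164 - (0.020930)·(1.095164 - 1.450000)/(0.020930 - (-0.458047)) = 1.110670; f(s_3) = 0.000905
s_4 = 1.110670 - (0.000905)·(1.110670 - 1.095164)/(0.000905 - (0.020930)) = 1.111370; f(s_4) = -0.000003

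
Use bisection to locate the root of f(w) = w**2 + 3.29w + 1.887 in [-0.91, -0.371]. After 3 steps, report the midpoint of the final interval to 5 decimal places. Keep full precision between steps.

f(-0.910000) = -0.278800, f(-0.371000) = 0.804051 (opposite signs)
step 1: m = -0.640500, f(m) = 0.189995 > 0 → root in [-0.910000, -0.640500]
step 2: m = -0.775250, f(m) = -0.062560 < 0 → root in [-0.775250, -0.640500]
step 3: m = -0.707875, f(m) = 0.059178 > 0 → root in [-0.775250, -0.707875]
Midpoint of [-0.775250, -0.707875] = -0.741563

-0.74156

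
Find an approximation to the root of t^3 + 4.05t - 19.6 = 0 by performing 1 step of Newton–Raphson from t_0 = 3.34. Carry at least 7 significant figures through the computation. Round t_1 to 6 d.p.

f'(t) = 3t^2 + 4.05
t_0 = 3.340000: f = 31.186704, f' = 37.516800 → t_1 = 3.340000 - (31.186704)/(37.516800) = 2.508727

2.508727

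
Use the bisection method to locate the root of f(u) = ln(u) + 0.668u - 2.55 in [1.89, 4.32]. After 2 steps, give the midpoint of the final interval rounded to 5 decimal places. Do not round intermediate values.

f(1.890000) = -0.650903, f(4.320000) = 1.799015 (opposite signs)
step 1: m = 3.105000, f(m) = 0.657154 > 0 → root in [1.890000, 3.105000]
step 2: m = 2.497500, f(m) = 0.033620 > 0 → root in [1.890000, 2.497500]
Midpoint of [1.890000, 2.497500] = 2.193750

2.19375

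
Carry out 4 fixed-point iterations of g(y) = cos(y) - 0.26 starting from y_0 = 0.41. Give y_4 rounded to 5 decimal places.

0.56425

y_1 = g(0.410000) = 0.657121
y_2 = g(0.657121) = 0.531754
y_3 = g(0.531754) = 0.601919
y_4 = g(0.601919) = 0.564251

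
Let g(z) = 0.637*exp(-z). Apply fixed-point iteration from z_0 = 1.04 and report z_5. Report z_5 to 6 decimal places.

0.412601

z_1 = g(1.040000) = 0.225151
z_2 = g(0.225151) = 0.508578
z_3 = g(0.508578) = 0.383060
z_4 = g(0.383060) = 0.434289
z_5 = g(0.434289) = 0.412601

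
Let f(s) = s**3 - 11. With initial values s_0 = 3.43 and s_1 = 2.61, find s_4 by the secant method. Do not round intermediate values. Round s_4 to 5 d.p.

f(s_0) = 29.353607, f(s_1) = 6.779581
s_2 = 2.610000 - (6.779581)·(2.610000 - 3.430000)/(6.779581 - (29.353607)) = 2.363732; f(s_2) = 2.206715
s_3 = 2.363732 - (2.206715)·(2.363732 - 2.610000)/(2.206715 - (6.779581)) = 2.244891; f(s_3) = 0.313214
s_4 = 2.244891 - (0.313214)·(2.244891 - 2.363732)/(0.313214 - (2.206715)) = 2.225233; f(s_4) = 0.018606

2.22523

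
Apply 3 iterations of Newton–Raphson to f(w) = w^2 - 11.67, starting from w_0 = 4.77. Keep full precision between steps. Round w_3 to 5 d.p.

f'(w) = 2w
w_0 = 4.770000: f = 11.082900, f' = 9.540000 → w_1 = 4.770000 - (11.082900)/(9.540000) = 3.608270
w_1 = 3.608270: f = 1.349616, f' = 7.216541 → w_2 = 3.608270 - (1.349616)/(7.216541) = 3.421253
w_2 = 3.421253: f = 0.034975, f' = 6.842507 → w_3 = 3.421253 - (0.034975)/(6.842507) = 3.416142

3.41614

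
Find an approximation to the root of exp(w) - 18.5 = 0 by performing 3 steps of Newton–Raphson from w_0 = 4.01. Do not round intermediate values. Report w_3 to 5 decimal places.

f'(w) = exp(w)
w_0 = 4.010000: f = 36.646871, f' = 55.146871 → w_1 = 4.010000 - (36.646871)/(55.146871) = 3.345468
w_1 = 3.345468: f = 9.873846, f' = 28.373846 → w_2 = 3.345468 - (9.873846)/(28.373846) = 2.997477
w_2 = 2.997477: f = 1.534919, f' = 20.034919 → w_3 = 2.997477 - (1.534919)/(20.034919) = 2.920865

2.92086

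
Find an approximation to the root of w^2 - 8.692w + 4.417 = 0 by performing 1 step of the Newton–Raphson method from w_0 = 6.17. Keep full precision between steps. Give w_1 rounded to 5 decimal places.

9.22475

Newton update: w ← w − f(w)/f'(w).
f'(w) = 2w - 8.692
w_0 = 6.170000: f = -11.143740, f' = 3.648000 → w_1 = 6.170000 - (-11.143740)/(3.648000) = 9.224753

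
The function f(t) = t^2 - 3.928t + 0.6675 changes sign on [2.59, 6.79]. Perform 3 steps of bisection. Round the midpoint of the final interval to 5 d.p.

f(2.590000) = -2.797920, f(6.790000) = 20.100480 (opposite signs)
step 1: m = 4.690000, f(m) = 4.241280 > 0 → root in [2.590000, 4.690000]
step 2: m = 3.640000, f(m) = -0.380820 < 0 → root in [3.640000, 4.690000]
step 3: m = 4.165000, f(m) = 1.654605 > 0 → root in [3.640000, 4.165000]
Midpoint of [3.640000, 4.165000] = 3.902500

3.90250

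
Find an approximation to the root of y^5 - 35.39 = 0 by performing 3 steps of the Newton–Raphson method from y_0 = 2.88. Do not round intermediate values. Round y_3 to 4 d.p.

Newton update: y ← y − f(y)/f'(y).
f'(y) = 5y^4
y_0 = 2.880000: f = 162.745566, f' = 343.985357 → y_1 = 2.880000 - (162.745566)/(343.985357) = 2.406882
y_1 = 2.406882: f = 45.384495, f' = 167.799015 → y_2 = 2.406882 - (45.384495)/(167.799015) = 2.136413
y_2 = 2.136413: f = 9.116759, f' = 104.162352 → y_3 = 2.136413 - (9.116759)/(104.162352) = 2.048888

2.0489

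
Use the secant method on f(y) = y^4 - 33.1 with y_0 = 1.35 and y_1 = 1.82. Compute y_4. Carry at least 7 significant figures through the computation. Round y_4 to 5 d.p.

2.29935

Secant update: y_(k+1) = y_k − f(y_k)·(y_k − y_(k-1))/(f(y_k) − f(y_(k-1))).
f(y_0) = -29.778494, f(y_1) = -22.128006
y_2 = 1.820000 - (-22.128006)·(1.820000 - 1.350000)/(-22.128006 - (-29.778494)) = 3.179412; f(y_2) = 69.084994
y_3 = 3.179412 - (69.084994)·(3.179412 - 1.820000)/(69.084994 - (-22.128006)) = 2.149789; f(y_3) = -11.740868
y_4 = 2.149789 - (-11.740868)·(2.149789 - 3.179412)/(-11.740868 - (69.084994)) = 2.299354; f(y_4) = -5.147346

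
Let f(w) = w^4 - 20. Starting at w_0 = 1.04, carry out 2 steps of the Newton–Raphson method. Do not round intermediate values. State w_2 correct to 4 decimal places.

3.9538

f'(w) = 4w^3
w_0 = 1.040000: f = -18.830141, f' = 4.499456 → w_1 = 1.040000 - (-18.830141)/(4.499456) = 5.224982
w_1 = 5.224982: f = 725.313737, f' = 570.577098 → w_2 = 5.224982 - (725.313737)/(570.577098) = 3.953789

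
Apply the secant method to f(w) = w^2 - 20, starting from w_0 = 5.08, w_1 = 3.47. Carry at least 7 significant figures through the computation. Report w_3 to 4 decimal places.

f(w_0) = 5.806400, f(w_1) = -7.959100
w_2 = 3.470000 - (-7.959100)·(3.470000 - 5.080000)/(-7.959100 - (5.806400)) = 4.400889; f(w_2) = -0.632177
w_3 = 4.400889 - (-0.632177)·(4.400889 - 3.470000)/(-0.632177 - (-7.959100)) = 4.481207; f(w_3) = 0.081219

4.4812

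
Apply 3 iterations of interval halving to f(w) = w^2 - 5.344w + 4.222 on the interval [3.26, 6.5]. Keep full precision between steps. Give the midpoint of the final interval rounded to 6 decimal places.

4.272500

f(3.260000) = -2.571840, f(6.500000) = 11.736000 (opposite signs)
step 1: m = 4.880000, f(m) = 1.957680 > 0 → root in [3.260000, 4.880000]
step 2: m = 4.070000, f(m) = -0.963180 < 0 → root in [4.070000, 4.880000]
step 3: m = 4.475000, f(m) = 0.333225 > 0 → root in [4.070000, 4.475000]
Midpoint of [4.070000, 4.475000] = 4.272500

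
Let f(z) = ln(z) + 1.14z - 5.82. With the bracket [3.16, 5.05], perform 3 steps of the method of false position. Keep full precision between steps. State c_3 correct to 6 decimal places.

False-position update: c = (a·f(b) − b·f(a))/(f(b) − f(a)); replace the endpoint whose sign matches f(c).
f(3.160000) = -1.067028, f(5.050000) = 1.556388
step 1: c = 3.928724, f(c) = 0.027060 > 0 → new bracket [3.160000, 3.928724]
step 2: c = 3.909711, f(c) = 0.000534 > 0 → new bracket [3.160000, 3.909711]
step 3: c = 3.909336, f(c) = 0.000011 > 0 → new bracket [3.160000, 3.909336]

3.909336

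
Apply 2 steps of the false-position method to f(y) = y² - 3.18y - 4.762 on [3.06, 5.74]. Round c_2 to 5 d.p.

4.21958

f(3.060000) = -5.129200, f(5.740000) = 9.932400
step 1: c = 3.972669, f(c) = -1.612988 < 0 → new bracket [3.972669, 5.740000]
step 2: c = 4.219580, f(c) = -0.375408 < 0 → new bracket [4.219580, 5.740000]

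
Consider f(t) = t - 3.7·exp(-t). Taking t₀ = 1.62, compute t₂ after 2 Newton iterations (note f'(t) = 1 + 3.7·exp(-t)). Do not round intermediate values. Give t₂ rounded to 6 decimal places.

t_0 = 1.620000: f = 0.887775, f' = 1.732225 → t_1 = 1.620000 - (0.887775)/(1.732225) = 1.107495
t_1 = 1.107495: f = -0.114932, f' = 2.222427 → t_2 = 1.107495 - (-0.114932)/(2.222427) = 1.159209

1.159209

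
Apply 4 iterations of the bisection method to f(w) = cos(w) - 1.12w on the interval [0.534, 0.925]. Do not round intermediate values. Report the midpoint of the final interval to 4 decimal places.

f(0.534000) = 0.262698, f(0.925000) = -0.434165 (opposite signs)
step 1: m = 0.729500, f(m) = -0.071532 < 0 → root in [0.534000, 0.729500]
step 2: m = 0.631750, f(m) = 0.099435 > 0 → root in [0.631750, 0.729500]
step 3: m = 0.680625, f(m) = 0.014880 > 0 → root in [0.680625, 0.729500]
step 4: m = 0.705063, f(m) = -0.028099 < 0 → root in [0.680625, 0.705063]
Midpoint of [0.680625, 0.705063] = 0.692844

0.6928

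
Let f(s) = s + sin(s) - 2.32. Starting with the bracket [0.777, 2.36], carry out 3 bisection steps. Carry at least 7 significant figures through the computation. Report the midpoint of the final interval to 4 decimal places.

1.2717

f(0.777000) = -0.841856, f(2.360000) = 0.744411 (opposite signs)
step 1: m = 1.568500, f(m) = 0.248497 > 0 → root in [0.777000, 1.568500]
step 2: m = 1.172750, f(m) = -0.225430 < 0 → root in [1.172750, 1.568500]
step 3: m = 1.370625, f(m) = 0.030658 > 0 → root in [1.172750, 1.370625]
Midpoint of [1.172750, 1.370625] = 1.271688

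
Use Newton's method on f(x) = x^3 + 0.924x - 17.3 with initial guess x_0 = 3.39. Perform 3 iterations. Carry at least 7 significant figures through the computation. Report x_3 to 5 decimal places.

f'(x) = 3x^2 + 0.924
x_0 = 3.390000: f = 24.790579, f' = 35.400300 → x_1 = 3.390000 - (24.790579)/(35.400300) = 2.689707
x_1 = 2.689707: f = 4.644041, f' = 22.627573 → x_2 = 2.689707 - (4.644041)/(22.627573) = 2.484469
x_2 = 2.484469: f = 0.331248, f' = 19.441758 → x_3 = 2.484469 - (0.331248)/(19.441758) = 2.467431

2.46743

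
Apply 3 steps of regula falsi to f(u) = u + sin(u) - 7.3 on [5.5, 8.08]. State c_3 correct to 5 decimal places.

6.80348

f(5.500000) = -2.505540, f(8.080000) = 1.754566
step 1: c = 7.017402, f(c) = 0.387408 > 0 → new bracket [5.500000, 7.017402]
step 2: c = 6.814200, f(c) = 0.020608 > 0 → new bracket [5.500000, 6.814200]
step 3: c = 6.803479, f(c) = 0.000613 > 0 → new bracket [5.500000, 6.803479]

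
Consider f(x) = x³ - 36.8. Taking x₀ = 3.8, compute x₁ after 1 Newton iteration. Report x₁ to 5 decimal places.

f'(x) = 3x²
x_0 = 3.800000: f = 18.072000, f' = 43.320000 → x_1 = 3.800000 - (18.072000)/(43.320000) = 3.382825

3.38283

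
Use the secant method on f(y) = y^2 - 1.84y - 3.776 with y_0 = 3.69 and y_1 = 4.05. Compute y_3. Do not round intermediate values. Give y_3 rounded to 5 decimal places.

Secant update: y_(k+1) = y_k − f(y_k)·(y_k − y_(k-1))/(f(y_k) − f(y_(k-1))).
f(y_0) = 3.050500, f(y_1) = 5.174500
y_2 = 4.050000 - (5.174500)·(4.050000 - 3.690000)/(5.174500 - (3.050500)) = 3.172966; f(y_2) = 0.453456
y_3 = 3.172966 - (0.453456)·(3.172966 - 4.050000)/(0.453456 - (5.174500)) = 3.088727; f(y_3) = 0.080977

3.08873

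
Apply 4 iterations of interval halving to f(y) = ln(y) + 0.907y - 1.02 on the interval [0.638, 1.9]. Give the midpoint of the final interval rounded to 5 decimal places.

1.07181

f(0.638000) = -0.890751, f(1.900000) = 1.345154 (opposite signs)
step 1: m = 1.269000, f(m) = 0.369212 > 0 → root in [0.638000, 1.269000]
step 2: m = 0.953500, f(m) = -0.202791 < 0 → root in [0.953500, 1.269000]
step 3: m = 1.111250, f(m) = 0.093389 > 0 → root in [0.953500, 1.111250]
step 4: m = 1.032375, f(m) = -0.051774 < 0 → root in [1.032375, 1.111250]
Midpoint of [1.032375, 1.111250] = 1.071813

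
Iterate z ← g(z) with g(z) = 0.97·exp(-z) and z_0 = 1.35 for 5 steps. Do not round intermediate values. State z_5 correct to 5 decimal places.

0.52460

z_1 = g(1.350000) = 0.251463
z_2 = g(0.251463) = 0.754332
z_3 = g(0.754332) = 0.456215
z_4 = g(0.456215) = 0.614667
z_5 = g(0.614667) = 0.524596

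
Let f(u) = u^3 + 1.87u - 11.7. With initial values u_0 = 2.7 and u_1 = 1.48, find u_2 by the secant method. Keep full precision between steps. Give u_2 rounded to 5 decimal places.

1.85081

Secant update: u_(k+1) = u_k − f(u_k)·(u_k − u_(k-1))/(f(u_k) − f(u_(k-1))).
f(u_0) = 13.032000, f(u_1) = -5.690608
u_2 = 1.480000 - (-5.690608)·(1.480000 - 2.700000)/(-5.690608 - (13.032000)) = 1.850811; f(u_2) = -1.899033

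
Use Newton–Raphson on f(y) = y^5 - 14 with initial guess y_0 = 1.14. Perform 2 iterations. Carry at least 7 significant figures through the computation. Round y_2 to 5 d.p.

Newton update: y ← y − f(y)/f'(y).
f'(y) = 5y^4
y_0 = 1.140000: f = -12.074585, f' = 8.444801 → y_1 = 1.140000 - (-12.074585)/(8.444801) = 2.569825
y_1 = 2.569825: f = 98.077274, f' = 218.064039 → y_2 = 2.569825 - (98.077274)/(218.064039) = 2.120061

2.12006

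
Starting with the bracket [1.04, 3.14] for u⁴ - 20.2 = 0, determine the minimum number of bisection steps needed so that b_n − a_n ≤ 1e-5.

Initial width b − a = 3.14 − 1.04 = 2.100000.
After n steps the width is (b−a)/2^n; need (b−a)/2^n ≤ 1e-5.
So n ≥ log₂(2.100000/1e-5) = log₂(210000.0000) ≈ 17.6800.
Hence n = 18.

18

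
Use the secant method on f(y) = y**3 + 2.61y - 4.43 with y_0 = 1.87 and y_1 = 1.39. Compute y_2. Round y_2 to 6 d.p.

Secant update: y_(k+1) = y_k − f(y_k)·(y_k − y_(k-1))/(f(y_k) − f(y_(k-1))).
f(y_0) = 6.989903, f(y_1) = 1.883519
y_2 = 1.390000 - (1.883519)·(1.390000 - 1.870000)/(1.883519 - (6.989903)) = 1.212949; f(y_2) = 0.520344

1.212949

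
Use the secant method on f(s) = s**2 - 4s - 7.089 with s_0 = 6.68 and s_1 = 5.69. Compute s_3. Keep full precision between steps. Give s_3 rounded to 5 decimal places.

5.33297

f(s_0) = 10.813400, f(s_1) = 2.527100
s_2 = 5.690000 - (2.527100)·(5.690000 - 6.680000)/(2.527100 - (10.813400)) = 5.388076; f(s_2) = 0.390062
s_3 = 5.388076 - (0.390062)·(5.388076 - 5.690000)/(0.390062 - (2.527100)) = 5.332968; f(s_3) = 0.019675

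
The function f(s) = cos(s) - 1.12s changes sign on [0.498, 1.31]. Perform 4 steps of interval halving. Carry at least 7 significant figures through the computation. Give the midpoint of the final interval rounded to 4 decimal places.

f(0.498000) = 0.320780, f(1.310000) = -1.209350 (opposite signs)
step 1: m = 0.904000, f(m) = -0.394008 < 0 → root in [0.498000, 0.904000]
step 2: m = 0.701000, f(m) = -0.020922 < 0 → root in [0.498000, 0.701000]
step 3: m = 0.599500, f(m) = 0.154178 > 0 → root in [0.599500, 0.701000]
step 4: m = 0.650250, f(m) = 0.067652 > 0 → root in [0.650250, 0.701000]
Midpoint of [0.650250, 0.701000] = 0.675625

0.6756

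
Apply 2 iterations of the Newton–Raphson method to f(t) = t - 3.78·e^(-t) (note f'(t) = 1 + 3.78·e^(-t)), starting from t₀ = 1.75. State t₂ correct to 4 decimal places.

1.1697

t_0 = 1.750000: f = 1.093134, f' = 1.656866 → t_1 = 1.750000 - (1.093134)/(1.656866) = 1.090239
t_1 = 1.090239: f = -0.180355, f' = 2.270594 → t_2 = 1.090239 - (-0.180355)/(2.270594) = 1.169670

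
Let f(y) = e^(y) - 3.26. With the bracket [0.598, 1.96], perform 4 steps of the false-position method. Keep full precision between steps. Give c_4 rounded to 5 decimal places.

f(0.598000) = -1.441522, f(1.960000) = 3.839327
step 1: c = 0.969787, f(c) = -0.622616 < 0 → new bracket [0.969787, 1.960000]
step 2: c = 1.107961, f(c) = -0.231823 < 0 → new bracket [1.107961, 1.960000]
step 3: c = 1.156478, f(c) = -0.081281 < 0 → new bracket [1.156478, 1.960000]
step 4: c = 1.173137, f(c) = -0.027885 < 0 → new bracket [1.173137, 1.960000]

1.17314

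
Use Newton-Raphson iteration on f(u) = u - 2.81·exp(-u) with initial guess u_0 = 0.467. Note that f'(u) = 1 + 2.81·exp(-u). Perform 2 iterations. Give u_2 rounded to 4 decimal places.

1.0150

u_0 = 0.467000: f = -1.294533, f' = 2.761533 → u_1 = 0.467000 - (-1.294533)/(2.761533) = 0.935773
u_1 = 0.935773: f = -0.166540, f' = 2.102313 → u_2 = 0.935773 - (-0.166540)/(2.102313) = 1.014991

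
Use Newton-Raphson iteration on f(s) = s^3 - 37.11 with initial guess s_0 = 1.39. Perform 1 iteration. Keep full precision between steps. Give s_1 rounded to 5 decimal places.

7.32903

f'(s) = 3s^2
s_0 = 1.390000: f = -34.424381, f' = 5.796300 → s_1 = 1.390000 - (-34.424381)/(5.796300) = 7.329027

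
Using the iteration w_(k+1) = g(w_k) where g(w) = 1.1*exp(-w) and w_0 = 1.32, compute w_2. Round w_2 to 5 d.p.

0.81993

w_1 = g(1.320000) = 0.293849
w_2 = g(0.293849) = 0.819928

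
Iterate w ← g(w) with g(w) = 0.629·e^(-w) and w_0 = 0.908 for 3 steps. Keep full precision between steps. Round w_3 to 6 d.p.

0.386091

w_1 = g(0.908000) = 0.253695
w_2 = g(0.253695) = 0.488059
w_3 = g(0.488059) = 0.386091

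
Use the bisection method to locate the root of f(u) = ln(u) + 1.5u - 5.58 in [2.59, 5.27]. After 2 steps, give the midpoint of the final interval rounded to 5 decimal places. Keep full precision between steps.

f(2.590000) = -0.743342, f(5.270000) = 3.987030 (opposite signs)
step 1: m = 3.930000, f(m) = 1.683639 > 0 → root in [2.590000, 3.930000]
step 2: m = 3.260000, f(m) = 0.491727 > 0 → root in [2.590000, 3.260000]
Midpoint of [2.590000, 3.260000] = 2.925000

2.92500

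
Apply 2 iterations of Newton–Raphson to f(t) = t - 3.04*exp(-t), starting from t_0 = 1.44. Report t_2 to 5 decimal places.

1.05639

f'(t) = 1 + 3.04*exp(-t)
t_0 = 1.440000: f = 0.719740, f' = 1.720260 → t_1 = 1.440000 - (0.719740)/(1.720260) = 1.021610
t_1 = 1.021610: f = -0.072835, f' = 2.094445 → t_2 = 1.021610 - (-0.072835)/(2.094445) = 1.056385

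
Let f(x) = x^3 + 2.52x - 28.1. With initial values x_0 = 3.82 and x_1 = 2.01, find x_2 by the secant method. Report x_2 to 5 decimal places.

2.52730

f(x_0) = 37.269368, f(x_1) = -14.914199
x_2 = 2.010000 - (-14.914199)·(2.010000 - 3.820000)/(-14.914199 - (37.269368)) = 2.527303; f(x_2) = -5.588660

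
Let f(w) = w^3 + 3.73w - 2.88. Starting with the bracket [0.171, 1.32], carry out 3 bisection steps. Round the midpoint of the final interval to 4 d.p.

0.6737

f(0.171000) = -2.237170, f(1.320000) = 4.343568 (opposite signs)
step 1: m = 0.745500, f(m) = 0.315042 > 0 → root in [0.171000, 0.745500]
step 2: m = 0.458250, f(m) = -1.074498 < 0 → root in [0.458250, 0.745500]
step 3: m = 0.601875, f(m) = -0.416975 < 0 → root in [0.601875, 0.745500]
Midpoint of [0.601875, 0.745500] = 0.673687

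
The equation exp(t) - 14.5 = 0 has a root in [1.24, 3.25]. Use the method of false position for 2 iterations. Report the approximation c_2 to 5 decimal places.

2.55279

False-position update: c = (a·f(b) − b·f(a))/(f(b) − f(a)); replace the endpoint whose sign matches f(c).
f(1.240000) = -11.044387, f(3.250000) = 11.290340
step 1: c = 2.233933, f(c) = -5.163488 < 0 → new bracket [2.233933, 3.250000]
step 2: c = 2.552792, f(c) = -1.657092 < 0 → new bracket [2.552792, 3.250000]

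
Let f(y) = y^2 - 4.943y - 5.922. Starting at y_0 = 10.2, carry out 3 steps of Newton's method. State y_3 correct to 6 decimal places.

5.943021

Newton update: y ← y − f(y)/f'(y).
f'(y) = 2y - 4.943
y_0 = 10.200000: f = 47.699400, f' = 15.457000 → y_1 = 10.200000 - (47.699400)/(15.457000) = 7.114058
y_1 = 7.114058: f = 9.523036, f' = 9.285117 → y_2 = 7.114058 - (9.523036)/(9.285117) = 6.088435
y_2 = 6.088435: f = 1.051904, f' = 7.233869 → y_3 = 6.088435 - (1.051904)/(7.233869) = 5.943021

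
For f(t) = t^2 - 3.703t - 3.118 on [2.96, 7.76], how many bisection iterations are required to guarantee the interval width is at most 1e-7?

26

Initial width b − a = 7.76 − 2.96 = 4.800000.
After n steps the width is (b−a)/2^n; need (b−a)/2^n ≤ 1e-7.
So n ≥ log₂(4.800000/1e-7) = log₂(48000000.0000) ≈ 25.5165.
Hence n = 26.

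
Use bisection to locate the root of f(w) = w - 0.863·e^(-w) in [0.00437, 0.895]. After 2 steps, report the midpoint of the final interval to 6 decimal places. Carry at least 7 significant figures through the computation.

f(0.004370) = -0.854867, f(0.895000) = 0.542372 (opposite signs)
step 1: m = 0.449685, f(m) = -0.100761 < 0 → root in [0.449685, 0.895000]
step 2: m = 0.672343, f(m) = 0.231771 > 0 → root in [0.449685, 0.672343]
Midpoint of [0.449685, 0.672343] = 0.561014

0.561014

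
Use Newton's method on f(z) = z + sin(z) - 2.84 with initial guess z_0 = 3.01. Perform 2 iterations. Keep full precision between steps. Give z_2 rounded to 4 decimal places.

-13.5234

Newton update: z ← z − f(z)/f'(z).
f'(z) = 1 + cos(z)
z_0 = 3.010000: f = 0.301213, f' = 0.008646 → z_1 = 3.010000 - (0.301213)/(0.008646) = -31.829146
z_1 = -31.829146: f = -35.070705, f' = 1.915833 → z_2 = -31.829146 - (-35.070705)/(1.915833) = -13.523424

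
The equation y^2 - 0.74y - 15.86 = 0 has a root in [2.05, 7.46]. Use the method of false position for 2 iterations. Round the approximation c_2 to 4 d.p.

f(2.050000) = -13.174500, f(7.460000) = 34.271200
step 1: c = 3.552223, f(c) = -5.870354 < 0 → new bracket [3.552223, 7.460000]
step 2: c = 4.123702, f(c) = -1.906622 < 0 → new bracket [4.123702, 7.460000]

4.1237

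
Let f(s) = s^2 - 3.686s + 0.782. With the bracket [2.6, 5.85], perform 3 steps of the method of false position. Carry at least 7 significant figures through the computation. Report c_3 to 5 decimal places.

3.37251

f(2.600000) = -2.041600, f(5.850000) = 13.441400
step 1: c = 3.028547, f(c) = -1.209126 < 0 → new bracket [3.028547, 5.850000]
step 2: c = 3.261405, f(c) = -0.602775 < 0 → new bracket [3.261405, 5.850000]
step 3: c = 3.372508, f(c) = -0.275255 < 0 → new bracket [3.372508, 5.850000]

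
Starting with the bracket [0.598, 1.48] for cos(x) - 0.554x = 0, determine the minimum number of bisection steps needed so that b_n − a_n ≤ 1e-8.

27

Initial width b − a = 1.48 − 0.598 = 0.882000.
After n steps the width is (b−a)/2^n; need (b−a)/2^n ≤ 1e-8.
So n ≥ log₂(0.882000/1e-8) = log₂(88200000.0000) ≈ 26.3943.
Hence n = 27.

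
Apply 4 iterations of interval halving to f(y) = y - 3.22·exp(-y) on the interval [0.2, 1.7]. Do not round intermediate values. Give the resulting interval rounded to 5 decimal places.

f(0.200000) = -2.436313, f(1.700000) = 1.111759 (opposite signs)
step 1: m = 0.950000, f(m) = -0.295306 < 0 → root in [0.950000, 1.700000]
step 2: m = 1.325000, f(m) = 0.469114 > 0 → root in [0.950000, 1.325000]
step 3: m = 1.137500, f(m) = 0.105105 > 0 → root in [0.950000, 1.137500]
step 4: m = 1.043750, f(m) = -0.090114 < 0 → root in [1.043750, 1.137500]

[1.04375, 1.13750]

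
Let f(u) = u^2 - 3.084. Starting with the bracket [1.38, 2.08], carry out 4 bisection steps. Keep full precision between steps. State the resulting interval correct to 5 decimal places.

[1.73000, 1.77375]

f(1.380000) = -1.179600, f(2.080000) = 1.242400 (opposite signs)
step 1: m = 1.730000, f(m) = -0.091100 < 0 → root in [1.730000, 2.080000]
step 2: m = 1.905000, f(m) = 0.545025 > 0 → root in [1.730000, 1.905000]
step 3: m = 1.817500, f(m) = 0.219306 > 0 → root in [1.730000, 1.817500]
step 4: m = 1.773750, f(m) = 0.062189 > 0 → root in [1.730000, 1.773750]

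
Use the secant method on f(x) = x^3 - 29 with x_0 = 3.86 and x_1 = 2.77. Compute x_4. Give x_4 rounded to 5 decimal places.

f(x_0) = 28.512456, f(x_1) = -7.746067
x_2 = 2.770000 - (-7.746067)·(2.770000 - 3.860000)/(-7.746067 - (28.512456)) = 3.002861; f(x_2) = -1.922667
x_3 = 3.002861 - (-1.922667)·(3.002861 - 2.770000)/(-1.922667 - (-7.746067)) = 3.079744; f(x_3) = 0.210813
x_4 = 3.079744 - (0.210813)·(3.079744 - 3.002861)/(0.210813 - (-1.922667)) = 3.072147; f(x_4) = -0.004819

3.07215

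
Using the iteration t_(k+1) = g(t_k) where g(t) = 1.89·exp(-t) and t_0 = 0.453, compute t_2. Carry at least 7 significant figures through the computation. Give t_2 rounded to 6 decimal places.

t_1 = g(0.453000) = 1.201507
t_2 = g(1.201507) = 0.568400

0.568400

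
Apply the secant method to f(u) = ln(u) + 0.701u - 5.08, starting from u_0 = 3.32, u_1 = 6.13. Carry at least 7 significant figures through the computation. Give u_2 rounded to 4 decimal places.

f(u_0) = -1.552715, f(u_1) = 1.030325
u_2 = 6.130000 - (1.030325)·(6.130000 - 3.320000)/(1.030325 - (-1.552715)) = 5.009145; f(u_2) = 0.042676

5.0091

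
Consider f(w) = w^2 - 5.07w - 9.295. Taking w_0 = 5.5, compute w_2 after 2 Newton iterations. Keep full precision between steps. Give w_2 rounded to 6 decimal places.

Newton update: w ← w − f(w)/f'(w).
f'(w) = 2w - 5.07
w_0 = 5.500000: f = -6.930000, f' = 5.930000 → w_1 = 5.500000 - (-6.930000)/(5.930000) = 6.668634
w_1 = 6.668634: f = 1.365706, f' = 8.267268 → w_2 = 6.668634 - (1.365706)/(8.267268) = 6.503440

6.503440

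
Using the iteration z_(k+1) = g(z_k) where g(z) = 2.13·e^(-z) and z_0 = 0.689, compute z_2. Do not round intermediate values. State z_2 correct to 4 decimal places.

z_1 = g(0.689000) = 1.069426
z_2 = g(1.069426) = 0.731028

0.7310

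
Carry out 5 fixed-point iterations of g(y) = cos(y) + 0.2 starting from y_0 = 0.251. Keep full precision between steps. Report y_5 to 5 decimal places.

y_1 = g(0.251000) = 1.168665
y_2 = g(1.168665) = 0.591381
y_3 = g(0.591381) = 1.030172
y_4 = g(1.030172) = 0.714672
y_5 = g(0.714672) = 0.955308

0.95531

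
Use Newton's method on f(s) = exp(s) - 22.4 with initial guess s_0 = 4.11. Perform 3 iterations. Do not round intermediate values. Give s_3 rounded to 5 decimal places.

3.11084

Newton update: s ← s − f(s)/f'(s).
f'(s) = exp(s)
s_0 = 4.110000: f = 38.546718, f' = 60.946718 → s_1 = 4.110000 - (38.546718)/(60.946718) = 3.477534
s_1 = 3.477534: f = 9.979780, f' = 32.379780 → s_2 = 3.477534 - (9.979780)/(32.379780) = 3.169324
s_2 = 3.169324: f = 1.391394, f' = 23.791394 → s_3 = 3.169324 - (1.391394)/(23.791394) = 3.110841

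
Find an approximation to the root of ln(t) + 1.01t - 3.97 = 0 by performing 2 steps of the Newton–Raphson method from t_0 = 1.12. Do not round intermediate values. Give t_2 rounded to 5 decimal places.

Newton update: t ← t − f(t)/f'(t).
f'(t) = 1/t + 1.01
t_0 = 1.120000: f = -2.725471, f' = 1.902857 → t_1 = 1.120000 - (-2.725471)/(1.902857) = 2.552305
t_1 = 2.552305: f = -0.455175, f' = 1.401803 → t_2 = 2.552305 - (-0.455175)/(1.401803) = 2.877012

2.87701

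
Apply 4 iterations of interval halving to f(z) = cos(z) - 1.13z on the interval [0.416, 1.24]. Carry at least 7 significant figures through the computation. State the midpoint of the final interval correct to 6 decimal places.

0.699250

f(0.416000) = 0.444633, f(1.240000) = -1.076404 (opposite signs)
step 1: m = 0.828000, f(m) = -0.259290 < 0 → root in [0.416000, 0.828000]
step 2: m = 0.622000, f(m) = 0.109855 > 0 → root in [0.622000, 0.828000]
step 3: m = 0.725000, f(m) = -0.070751 < 0 → root in [0.622000, 0.725000]
step 4: m = 0.673500, f(m) = 0.020588 > 0 → root in [0.673500, 0.725000]
Midpoint of [0.673500, 0.725000] = 0.699250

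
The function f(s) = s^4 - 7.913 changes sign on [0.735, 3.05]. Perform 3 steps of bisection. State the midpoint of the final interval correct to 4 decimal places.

1.7478

f(0.735000) = -7.621157, f(3.050000) = 78.623506 (opposite signs)
step 1: m = 1.892500, f(m) = 4.914545 > 0 → root in [0.735000, 1.892500]
step 2: m = 1.313750, f(m) = -4.934134 < 0 → root in [1.313750, 1.892500]
step 3: m = 1.603125, f(m) = -1.308050 < 0 → root in [1.603125, 1.892500]
Midpoint of [1.603125, 1.892500] = 1.747812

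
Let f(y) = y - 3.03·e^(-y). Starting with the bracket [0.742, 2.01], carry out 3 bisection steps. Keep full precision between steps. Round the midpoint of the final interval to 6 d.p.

0.979750

f(0.742000) = -0.700767, f(2.010000) = 1.604014 (opposite signs)
step 1: m = 1.376000, f(m) = 0.610662 > 0 → root in [0.742000, 1.376000]
step 2: m = 1.059000, f(m) = 0.008189 > 0 → root in [0.742000, 1.059000]
step 3: m = 0.900500, f(m) = -0.330790 < 0 → root in [0.900500, 1.059000]
Midpoint of [0.900500, 1.059000] = 0.979750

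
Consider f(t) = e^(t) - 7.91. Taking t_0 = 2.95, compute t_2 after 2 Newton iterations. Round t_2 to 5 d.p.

2.10788

f'(t) = e^(t)
t_0 = 2.950000: f = 11.195954, f' = 19.105954 → t_1 = 2.950000 - (11.195954)/(19.105954) = 2.364007
t_1 = 2.364007: f = 2.723475, f' = 10.633475 → t_2 = 2.364007 - (2.723475)/(10.633475) = 2.107884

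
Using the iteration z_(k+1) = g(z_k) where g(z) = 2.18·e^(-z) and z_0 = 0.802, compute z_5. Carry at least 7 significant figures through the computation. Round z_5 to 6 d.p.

0.946114

z_1 = g(0.802000) = 0.977580
z_2 = g(0.977580) = 0.820161
z_3 = g(0.820161) = 0.959987
z_4 = g(0.959987) = 0.834717
z_5 = g(0.834717) = 0.946114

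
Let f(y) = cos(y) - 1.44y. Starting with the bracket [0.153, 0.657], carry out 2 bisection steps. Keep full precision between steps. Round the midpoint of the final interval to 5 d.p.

0.59400

f(0.153000) = 0.767998, f(0.657000) = -0.154252 (opposite signs)
step 1: m = 0.405000, f(m) = 0.335902 > 0 → root in [0.405000, 0.657000]
step 2: m = 0.531000, f(m) = 0.097661 > 0 → root in [0.531000, 0.657000]
Midpoint of [0.531000, 0.657000] = 0.594000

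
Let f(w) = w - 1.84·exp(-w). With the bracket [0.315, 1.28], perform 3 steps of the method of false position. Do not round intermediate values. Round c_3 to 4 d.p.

f(0.315000) = -1.027812, f(1.280000) = 0.768411
step 1: c = 0.867180, f(c) = 0.094132 > 0 → new bracket [0.315000, 0.867180]
step 2: c = 0.820852, f(c) = 0.011147 > 0 → new bracket [0.315000, 0.820852]
step 3: c = 0.815424, f(c) = 0.001313 > 0 → new bracket [0.315000, 0.815424]

0.8154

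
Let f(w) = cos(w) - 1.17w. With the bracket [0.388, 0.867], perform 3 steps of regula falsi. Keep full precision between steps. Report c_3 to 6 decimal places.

f(0.388000) = 0.471708, f(0.867000) = -0.367273
step 1: c = 0.657312, f(c) = 0.022582 > 0 → new bracket [0.657312, 0.867000]
step 2: c = 0.669458, f(c) = 0.000892 > 0 → new bracket [0.669458, 0.867000]
step 3: c = 0.669937, f(c) = 0.000035 > 0 → new bracket [0.669937, 0.867000]

0.669937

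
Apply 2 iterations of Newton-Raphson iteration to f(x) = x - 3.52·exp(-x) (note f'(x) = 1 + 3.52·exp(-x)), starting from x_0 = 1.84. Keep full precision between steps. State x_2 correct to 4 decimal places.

x_0 = 1.840000: f = 1.280963, f' = 1.559037 → x_1 = 1.840000 - (1.280963)/(1.559037) = 1.018363
x_1 = 1.018363: f = -0.253011, f' = 2.271374 → x_2 = 1.018363 - (-0.253011)/(2.271374) = 1.129754

1.1298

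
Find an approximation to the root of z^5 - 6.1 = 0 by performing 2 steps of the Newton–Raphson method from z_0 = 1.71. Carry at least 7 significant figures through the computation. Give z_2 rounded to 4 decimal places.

Newton update: z ← z − f(z)/f'(z).
f'(z) = 5z^4
z_0 = 1.710000: f = 8.521117, f' = 42.751804 → z_1 = 1.710000 - (8.521117)/(42.751804) = 1.510684
z_1 = 1.510684: f = 1.768070, f' = 26.041414 → z_2 = 1.510684 - (1.768070)/(26.041414) = 1.442790

1.4428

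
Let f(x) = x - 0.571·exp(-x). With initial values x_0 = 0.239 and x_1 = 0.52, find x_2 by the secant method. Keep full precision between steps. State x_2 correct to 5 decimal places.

0.39031

Secant update: x_(k+1) = x_k − f(x_k)·(x_k − x_(k-1))/(f(x_k) − f(x_(k-1))).
f(x_0) = -0.210614, f(x_1) = 0.180529
x_2 = 0.520000 - (0.180529)·(0.520000 - 0.239000)/(0.180529 - (-0.210614)) = 0.390307; f(x_2) = 0.003826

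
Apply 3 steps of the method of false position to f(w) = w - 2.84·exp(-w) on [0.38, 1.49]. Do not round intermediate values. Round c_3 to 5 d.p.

1.02421

False-position update: c = (a·f(b) − b·f(a))/(f(b) − f(a)); replace the endpoint whose sign matches f(c).
f(0.380000) = -1.562166, f(1.490000) = 0.849942
step 1: c = 1.098875, f(c) = 0.152457 > 0 → new bracket [0.380000, 1.098875]
step 2: c = 1.034956, f(c) = 0.026068 > 0 → new bracket [0.380000, 1.034956]
step 3: c = 1.024206, f(c) = 0.004414 > 0 → new bracket [0.380000, 1.024206]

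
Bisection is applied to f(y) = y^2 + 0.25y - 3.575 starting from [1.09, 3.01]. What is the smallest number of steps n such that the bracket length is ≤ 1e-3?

11

Initial width b − a = 3.01 − 1.09 = 1.920000.
After n steps the width is (b−a)/2^n; need (b−a)/2^n ≤ 1e-3.
So n ≥ log₂(1.920000/1e-3) = log₂(1920.0000) ≈ 10.9069.
Hence n = 11.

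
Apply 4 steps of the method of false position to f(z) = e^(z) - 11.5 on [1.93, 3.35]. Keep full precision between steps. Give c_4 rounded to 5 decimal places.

f(1.930000) = -4.610490, f(3.350000) = 17.002734
step 1: c = 2.232912, f(c) = -2.173017 < 0 → new bracket [2.232912, 3.350000]
step 2: c = 2.359501, f(c) = -0.914329 < 0 → new bracket [2.359501, 3.350000]
step 3: c = 2.410048, f(c) = -0.365509 < 0 → new bracket [2.410048, 3.350000]
step 4: c = 2.429829, f(c) = -0.143065 < 0 → new bracket [2.429829, 3.350000]

2.42983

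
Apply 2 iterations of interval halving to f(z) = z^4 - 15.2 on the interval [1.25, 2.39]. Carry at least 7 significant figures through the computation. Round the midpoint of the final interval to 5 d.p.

f(1.250000) = -12.758594, f(2.390000) = 17.428086 (opposite signs)
step 1: m = 1.820000, f(m) = -4.228006 < 0 → root in [1.820000, 2.390000]
step 2: m = 2.105000, f(m) = 4.433983 > 0 → root in [1.820000, 2.105000]
Midpoint of [1.820000, 2.105000] = 1.962500

1.96250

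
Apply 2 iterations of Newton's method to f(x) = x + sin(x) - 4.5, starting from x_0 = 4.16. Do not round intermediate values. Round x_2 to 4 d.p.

5.3484

f'(x) = 1 + cos(x)
x_0 = 4.160000: f = -1.191273, f' = 0.475278 → x_1 = 4.160000 - (-1.191273)/(0.475278) = 6.666479
x_1 = 6.666479: f = 2.540456, f' = 1.927438 → x_2 = 6.666479 - (2.540456)/(1.927438) = 5.348431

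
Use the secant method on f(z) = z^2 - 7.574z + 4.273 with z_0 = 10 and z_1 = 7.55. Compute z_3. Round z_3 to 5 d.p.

f(z_0) = 28.533000, f(z_1) = 4.091800
z_2 = 7.550000 - (4.091800)·(7.550000 - 10.000000)/(4.091800 - (28.533000)) = 7.139836; f(z_2) = 1.173138
z_3 = 7.139836 - (1.173138)·(7.139836 - 7.550000)/(1.173138 - (4.091800)) = 6.974973; f(z_3) = 0.094801

6.97497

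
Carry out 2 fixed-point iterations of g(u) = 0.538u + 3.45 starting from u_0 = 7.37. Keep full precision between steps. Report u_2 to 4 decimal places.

7.4393

u_1 = g(7.370000) = 7.415060
u_2 = g(7.415060) = 7.439302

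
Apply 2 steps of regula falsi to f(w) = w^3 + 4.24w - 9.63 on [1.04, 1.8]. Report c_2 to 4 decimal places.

1.4834

f(1.040000) = -4.095536, f(1.800000) = 3.834000
step 1: c = 1.432533, f(c) = -0.616283 < 0 → new bracket [1.432533, 1.800000]
step 2: c = 1.483421, f(c) = -0.075974 < 0 → new bracket [1.483421, 1.800000]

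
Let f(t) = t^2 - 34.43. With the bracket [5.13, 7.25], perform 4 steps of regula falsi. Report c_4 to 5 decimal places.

f(5.130000) = -8.113100, f(7.250000) = 18.132500
step 1: c = 5.785339, f(c) = -0.959850 < 0 → new bracket [5.785339, 7.250000]
step 2: c = 5.858974, f(c) = -0.102427 < 0 → new bracket [5.858974, 7.250000]
step 3: c = 5.866787, f(c) = -0.010808 < 0 → new bracket [5.866787, 7.250000]
step 4: c = 5.867611, f(c) = -0.001139 < 0 → new bracket [5.867611, 7.250000]

5.86761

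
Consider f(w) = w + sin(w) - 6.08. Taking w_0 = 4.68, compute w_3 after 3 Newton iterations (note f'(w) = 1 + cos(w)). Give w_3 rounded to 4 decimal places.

w_0 = 4.680000: f = -2.399476, f' = 0.967617 → w_1 = 4.680000 - (-2.399476)/(0.967617) = 7.159779
w_1 = 7.159779: f = 1.848343, f' = 1.639773 → w_2 = 7.159779 - (1.848343)/(1.639773) = 6.032584
w_2 = 6.032584: f = -0.295402, f' = 1.968764 → w_3 = 6.032584 - (-0.295402)/(1.968764) = 6.182629

6.1826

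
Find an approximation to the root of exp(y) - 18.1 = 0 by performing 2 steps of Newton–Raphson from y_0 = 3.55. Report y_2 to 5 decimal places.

Newton update: y ← y − f(y)/f'(y).
f'(y) = exp(y)
y_0 = 3.550000: f = 16.713317, f' = 34.813317 → y_1 = 3.550000 - (16.713317)/(34.813317) = 3.069916
y_1 = 3.069916: f = 3.440093, f' = 21.540093 → y_2 = 3.069916 - (3.440093)/(21.540093) = 2.910209

2.91021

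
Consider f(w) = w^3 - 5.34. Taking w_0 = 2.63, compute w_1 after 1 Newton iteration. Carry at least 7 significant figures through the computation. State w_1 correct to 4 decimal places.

Newton update: w ← w − f(w)/f'(w).
f'(w) = 3w^2
w_0 = 2.630000: f = 12.851447, f' = 20.750700 → w_1 = 2.630000 - (12.851447)/(20.750700) = 2.010674

2.0107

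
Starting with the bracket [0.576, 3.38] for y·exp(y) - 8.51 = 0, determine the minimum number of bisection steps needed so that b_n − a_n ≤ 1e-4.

Initial width b − a = 3.38 − 0.576 = 2.804000.
After n steps the width is (b−a)/2^n; need (b−a)/2^n ≤ 1e-4.
So n ≥ log₂(2.804000/1e-4) = log₂(28040.0000) ≈ 14.7752.
Hence n = 15.

15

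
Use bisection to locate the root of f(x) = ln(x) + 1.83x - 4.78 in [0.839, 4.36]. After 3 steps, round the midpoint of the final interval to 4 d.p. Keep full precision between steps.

f(0.839000) = -3.420175, f(4.360000) = 4.671272 (opposite signs)
step 1: m = 2.599500, f(m) = 0.932404 > 0 → root in [0.839000, 2.599500]
step 2: m = 1.719250, f(m) = -1.091884 < 0 → root in [1.719250, 2.599500]
step 3: m = 2.159375, f(m) = -0.058525 < 0 → root in [2.159375, 2.599500]
Midpoint of [2.159375, 2.599500] = 2.379437

2.3794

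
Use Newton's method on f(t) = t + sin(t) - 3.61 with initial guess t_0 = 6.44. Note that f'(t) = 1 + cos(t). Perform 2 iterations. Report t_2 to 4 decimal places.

Newton update: t ← t − f(t)/f'(t).
t_0 = 6.440000: f = 2.986173, f' = 1.987730 → t_1 = 6.440000 - (2.986173)/(1.987730) = 4.937697
t_1 = 4.937697: f = 0.352971, f' = 1.223406 → t_2 = 4.937697 - (0.352971)/(1.223406) = 4.649182

4.6492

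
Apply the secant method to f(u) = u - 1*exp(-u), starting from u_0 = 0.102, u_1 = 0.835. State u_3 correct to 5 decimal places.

0.56607

Secant update: u_(k+1) = u_k − f(u_k)·(u_k − u_(k-1))/(f(u_k) − f(u_(k-1))).
f(u_0) = -0.801030, f(u_1) = 0.401126
u_2 = 0.835000 - (0.401126)·(0.835000 - 0.102000)/(0.401126 - (-0.801030)) = 0.590418; f(u_2) = 0.036323
u_3 = 0.590418 - (0.036323)·(0.590418 - 0.835000)/(0.036323 - (0.401126)) = 0.566066; f(u_3) = -0.001689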